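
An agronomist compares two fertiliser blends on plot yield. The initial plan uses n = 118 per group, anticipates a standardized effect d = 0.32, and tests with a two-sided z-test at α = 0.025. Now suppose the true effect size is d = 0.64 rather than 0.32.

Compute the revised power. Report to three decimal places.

Power ≈ 0.996

With d = 0.64: δ = d·√(n/2) = 0.64 × √(118/2) = 4.9159. Critical value z_{0.0125} = 2.241.
Revised power = Φ(δ − 2.241) + Φ(−δ − 2.241) = Φ(2.675) + Φ(-7.157) = 0.9963 + 0.0000 = 0.9963.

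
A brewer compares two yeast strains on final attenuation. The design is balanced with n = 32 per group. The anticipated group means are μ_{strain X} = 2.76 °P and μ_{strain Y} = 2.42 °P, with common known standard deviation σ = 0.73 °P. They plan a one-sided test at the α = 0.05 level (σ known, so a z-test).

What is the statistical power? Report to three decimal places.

Standardized effect: d = |μ_{strain X} − μ_{strain Y}| / σ = |2.76 − 2.42| / 0.73 = 0.4658
Noncentrality parameter: λ = d·√(n/2) = 0.4658 × √(32/2) = 1.8630
One-sided α = 0.05 → critical value z_{0.05} = 1.645.
Power = Φ(λ − 1.645) = Φ(0.218) = 0.5863.

Power ≈ 0.586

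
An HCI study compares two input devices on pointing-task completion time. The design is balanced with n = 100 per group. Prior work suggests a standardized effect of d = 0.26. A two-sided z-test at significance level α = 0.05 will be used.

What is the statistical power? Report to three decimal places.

Power ≈ 0.452

Noncentrality parameter: λ = d·√(n/2) = 0.26 × √(100/2) = 1.8385
Two-sided α = 0.05 → critical value z_{0.025} = 1.960.
Power = Φ(λ − 1.960) + Φ(−λ − 1.960) = Φ(-0.121) + Φ(-3.798) = 0.4517 + 0.0001 = 0.4517.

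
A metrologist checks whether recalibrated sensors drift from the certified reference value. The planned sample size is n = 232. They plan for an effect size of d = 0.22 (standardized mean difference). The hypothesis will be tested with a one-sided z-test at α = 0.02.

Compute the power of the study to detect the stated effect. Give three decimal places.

Noncentrality parameter: δ = d·√n = 0.22 × √232 = 3.3509
Critical value for a one-sided test at α = 0.02: z_α = 2.054.
Power = Φ(δ − 2.054) = Φ(1.297) = 0.9027.

Power ≈ 0.903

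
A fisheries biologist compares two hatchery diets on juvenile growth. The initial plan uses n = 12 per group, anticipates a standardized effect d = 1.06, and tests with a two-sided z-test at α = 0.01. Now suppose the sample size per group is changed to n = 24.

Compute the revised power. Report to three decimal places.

With n = 24 per group: δ = d·√(n/2) = 1.06 × √(24/2) = 3.6719. Critical value z_{0.005} = 2.576.
Revised power = Φ(δ − 2.576) + Φ(−δ − 2.576) = Φ(1.096) + Φ(-6.248) = 0.8635 + 0.0000 = 0.8635.

Power ≈ 0.863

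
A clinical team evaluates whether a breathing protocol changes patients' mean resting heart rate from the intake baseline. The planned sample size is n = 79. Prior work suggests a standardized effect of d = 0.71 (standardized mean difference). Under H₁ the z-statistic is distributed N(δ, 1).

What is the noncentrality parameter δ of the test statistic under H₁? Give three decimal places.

δ ≈ 6.311

δ = d·√n = 0.71 × √79 = 6.3106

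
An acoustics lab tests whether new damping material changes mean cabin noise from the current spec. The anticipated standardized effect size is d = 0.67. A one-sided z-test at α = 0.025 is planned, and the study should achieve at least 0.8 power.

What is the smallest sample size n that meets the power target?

n = 18

For power 0.8 need Φ(δ − z_{0.025}) = 0.8, so δ = z_{0.025} + z_{0.20} = 1.960 + 0.842 = 2.802.
δ = d·√n ⇒ n = (δ/d)² = (2.802 / 0.67)² = 17.48.
Rounding up, n = 18.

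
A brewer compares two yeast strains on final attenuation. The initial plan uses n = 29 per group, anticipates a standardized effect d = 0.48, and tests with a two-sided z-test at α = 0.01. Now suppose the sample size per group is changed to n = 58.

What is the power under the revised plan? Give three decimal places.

With n = 58 per group: δ = d·√(n/2) = 0.48 × √(58/2) = 2.5849. Critical value z_{0.005} = 2.576.
Revised power = Φ(δ − 2.576) + Φ(−δ − 2.576) = Φ(0.009) + Φ(-5.161) = 0.5036 + 0.0000 = 0.5036.

Power ≈ 0.504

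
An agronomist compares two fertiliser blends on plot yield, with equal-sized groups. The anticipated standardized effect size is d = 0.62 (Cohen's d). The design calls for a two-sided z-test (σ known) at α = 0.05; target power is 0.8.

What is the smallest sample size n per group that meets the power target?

Set Φ(δ − 1.960) = 0.8; then δ − 1.960 = Φ⁻¹(0.8) = 0.842, giving δ = 2.802.
(For δ > 0 the lower-tail rejection region contributes negligibly to power, so the one-term inversion is standard.)
δ = d·√(n/2) ⇒ n = 2(δ/d)² = 2 × (2.802 / 0.62)² = 40.84.
Rounding up, n = 41 per group.

n = 41 per group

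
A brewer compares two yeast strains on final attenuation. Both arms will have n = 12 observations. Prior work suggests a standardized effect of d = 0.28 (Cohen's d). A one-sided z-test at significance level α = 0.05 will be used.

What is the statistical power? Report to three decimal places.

Noncentrality parameter: δ = d·√(n/2) = 0.28 × √(12/2) = 0.6859
One-sided α = 0.05 → critical value z_{0.05} = 1.645.
Power = Φ(δ − 1.645) = Φ(-0.959) = 0.1688.

Power ≈ 0.169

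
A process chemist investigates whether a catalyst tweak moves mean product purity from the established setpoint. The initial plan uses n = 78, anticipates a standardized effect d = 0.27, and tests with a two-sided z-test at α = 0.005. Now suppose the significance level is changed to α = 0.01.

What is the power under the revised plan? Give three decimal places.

δ = d·√n = 0.27 × √78 = 2.3846 (unchanged). New critical value: z_{0.005} = 2.576.
Revised power = Φ(δ − 2.576) + Φ(−δ − 2.576) = Φ(-0.191) + Φ(-4.960) = 0.4242 + 0.0000 = 0.4242.

Power ≈ 0.424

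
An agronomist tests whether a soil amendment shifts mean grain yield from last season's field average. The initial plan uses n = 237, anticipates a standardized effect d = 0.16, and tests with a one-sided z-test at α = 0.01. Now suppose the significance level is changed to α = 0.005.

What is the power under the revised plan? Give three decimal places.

δ = d·√n = 0.16 × √237 = 2.4632 (unchanged). New critical value: z_{0.005} = 2.576.
Revised power = Φ(δ − 2.576) = Φ(-0.113) = 0.4551.

Power ≈ 0.455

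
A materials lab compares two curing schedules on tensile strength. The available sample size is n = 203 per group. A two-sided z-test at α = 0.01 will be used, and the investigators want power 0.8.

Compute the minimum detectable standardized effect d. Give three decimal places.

d ≈ 0.339

Need Φ(δ − 2.576) = 0.8, so δ = 2.576 + 0.842 = 3.417.
(Lower-tail contribution to power is negligible for δ > 0.)
δ = d·√(n/2) ⇒ d = δ/√(n/2) = 3.417/√(203/2) = 0.3392.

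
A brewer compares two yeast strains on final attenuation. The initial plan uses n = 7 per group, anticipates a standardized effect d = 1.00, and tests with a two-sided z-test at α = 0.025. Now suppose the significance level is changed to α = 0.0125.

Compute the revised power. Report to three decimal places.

Power ≈ 0.265

δ = d·√(n/2) = 1.00 × √(7/2) = 1.8708 (unchanged). New critical value: z_{0.0063} = 2.498.
Revised power = Φ(δ − 2.498) + Φ(−δ − 2.498) = Φ(-0.627) + Φ(-4.369) = 0.2654 + 0.0000 = 0.2654.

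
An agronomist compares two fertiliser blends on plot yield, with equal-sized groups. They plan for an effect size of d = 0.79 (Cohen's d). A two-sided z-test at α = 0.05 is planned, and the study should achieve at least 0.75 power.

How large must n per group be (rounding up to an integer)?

For power 0.75 need Φ(δ − z_{0.025}) = 0.75, so δ = z_{0.025} + z_{0.25} = 1.960 + 0.674 = 2.634.
(The Φ(−δ − z_{α/2}) term is vanishingly small for δ > 0 and is dropped in the standard sample-size formula.)
δ = d·√(n/2) ⇒ n = 2(δ/d)² = 2 × (2.634 / 0.79)² = 22.24.
Rounding up, n = 23 per group.

n = 23 per group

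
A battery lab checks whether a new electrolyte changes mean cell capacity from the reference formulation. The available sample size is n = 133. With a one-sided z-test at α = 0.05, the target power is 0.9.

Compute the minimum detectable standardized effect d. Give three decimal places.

Required noncentrality: δ = z_{0.05} + z_{0.10} = 1.645 + 1.282 = 2.926.
δ = d·√n ⇒ d = δ/√n = 2.926/√133 = 0.2538.

d ≈ 0.254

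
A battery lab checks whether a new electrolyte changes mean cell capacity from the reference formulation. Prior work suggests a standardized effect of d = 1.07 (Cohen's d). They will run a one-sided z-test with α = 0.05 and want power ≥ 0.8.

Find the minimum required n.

n = 6

For power 0.8 need Φ(δ − z_{0.05}) = 0.8, so δ = z_{0.05} + z_{0.20} = 1.645 + 0.842 = 2.486.
δ = d·√n ⇒ n = (δ/d)² = (2.486 / 1.07)² = 5.40.
Rounding up, n = 6.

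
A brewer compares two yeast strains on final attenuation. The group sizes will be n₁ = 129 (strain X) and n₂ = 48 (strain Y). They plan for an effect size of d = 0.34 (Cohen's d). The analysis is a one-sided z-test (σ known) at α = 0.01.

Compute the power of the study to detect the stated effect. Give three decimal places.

Noncentrality parameter: δ = d / √(1/n₁ + 1/n₂) = 0.34 / √(1/129 + 1/48) = 2.0110
Critical value for a one-sided test at α = 0.01: z_α = 2.326.
Power = Φ(δ − 2.326) = Φ(-0.315) = 0.3762.

Power ≈ 0.376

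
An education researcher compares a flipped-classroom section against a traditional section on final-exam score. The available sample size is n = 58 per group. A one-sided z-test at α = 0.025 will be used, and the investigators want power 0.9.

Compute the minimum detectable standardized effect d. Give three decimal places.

Required noncentrality: δ = z_{0.025} + z_{0.10} = 1.960 + 1.282 = 3.242.
δ = d·√(n/2) ⇒ d = δ/√(n/2) = 3.242/√(58/2) = 0.6019.

d ≈ 0.602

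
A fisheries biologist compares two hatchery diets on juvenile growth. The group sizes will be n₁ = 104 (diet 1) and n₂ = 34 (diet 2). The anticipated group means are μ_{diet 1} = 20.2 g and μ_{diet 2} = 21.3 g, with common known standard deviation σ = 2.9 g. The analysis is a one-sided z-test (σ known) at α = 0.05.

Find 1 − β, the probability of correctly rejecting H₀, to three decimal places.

Power ≈ 0.608

Standardized effect: d = |μ_{diet 1} − μ_{diet 2}| / σ = |20.2 − 21.3| / 2.9 = 0.3793
Noncentrality parameter: δ = d / √(1/n₁ + 1/n₂) = 0.3793 / √(1/104 + 1/34) = 1.9200
Critical value for a one-sided test at α = 0.05: z_α = 1.645.
Power = P(Z > 1.645 − δ) = Φ(0.275) = 0.6084.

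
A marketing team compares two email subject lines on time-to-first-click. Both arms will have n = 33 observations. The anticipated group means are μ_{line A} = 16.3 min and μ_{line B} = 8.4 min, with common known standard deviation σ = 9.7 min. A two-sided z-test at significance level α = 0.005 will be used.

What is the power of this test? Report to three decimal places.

Power ≈ 0.692

Standardized effect: d = |μ_{line A} − μ_{line B}| / σ = |16.3 − 8.4| / 9.7 = 0.8144
Noncentrality parameter: δ = d·√(n/2) = 0.8144 × √(33/2) = 3.3082
Two-sided α = 0.005 → critical value z_{0.0025} = 2.807.
Power = Φ(δ − 2.807) + Φ(−δ − 2.807) = Φ(0.501) + Φ(-6.115) = 0.6919 + 0.0000 = 0.6919.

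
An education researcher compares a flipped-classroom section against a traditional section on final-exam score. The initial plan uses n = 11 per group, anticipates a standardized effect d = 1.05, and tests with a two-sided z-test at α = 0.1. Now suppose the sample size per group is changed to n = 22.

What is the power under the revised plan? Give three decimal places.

With n = 22 per group: δ = d·√(n/2) = 1.05 × √(22/2) = 3.4825. Critical value z_{0.05} = 1.645.
Revised power = Φ(δ − 1.645) + Φ(−δ − 1.645) = Φ(1.838) + Φ(-5.127) = 0.9669 + 0.0000 = 0.9669.

Power ≈ 0.967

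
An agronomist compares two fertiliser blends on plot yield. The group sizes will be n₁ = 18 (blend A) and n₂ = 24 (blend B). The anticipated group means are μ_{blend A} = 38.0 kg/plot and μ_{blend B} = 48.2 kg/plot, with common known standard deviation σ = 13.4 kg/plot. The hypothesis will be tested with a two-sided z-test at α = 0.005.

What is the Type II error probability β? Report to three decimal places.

β ≈ 0.643

Standardized effect: d = |μ_{blend A} − μ_{blend B}| / σ = |38.0 − 48.2| / 13.4 = 0.7612
Noncentrality parameter: δ = d / √(1/n₁ + 1/n₂) = 0.7612 / √(1/18 + 1/24) = 2.4413
Critical value for a two-sided test at α = 0.005: z_{α/2} = 2.807.
Power = Φ(δ − 2.807) + Φ(−δ − 2.807) = Φ(-0.366) + Φ(-5.248) = 0.3573 + 0.0000 = 0.3573.
Type II error: β = 1 − power = 1 − 0.3573 = 0.6427.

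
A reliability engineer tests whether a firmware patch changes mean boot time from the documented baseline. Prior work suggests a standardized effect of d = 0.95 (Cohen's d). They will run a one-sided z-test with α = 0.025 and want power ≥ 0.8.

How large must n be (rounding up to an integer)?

n = 9

Set Φ(δ − 1.960) = 0.8; then δ − 1.960 = Φ⁻¹(0.8) = 0.842, giving δ = 2.802.
δ = d·√n ⇒ n = (δ/d)² = (2.802 / 0.95)² = 8.70.
Round up to the next whole unit.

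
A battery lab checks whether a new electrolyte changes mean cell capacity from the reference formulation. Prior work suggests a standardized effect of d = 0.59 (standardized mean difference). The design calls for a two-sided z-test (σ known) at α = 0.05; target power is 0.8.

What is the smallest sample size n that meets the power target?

Set Φ(δ − 1.960) = 0.8; then δ − 1.960 = Φ⁻¹(0.8) = 0.842, giving δ = 2.802.
(Ignoring the negligible lower-tail rejection probability gives the usual closed-form inversion.)
δ = d·√n ⇒ n = (δ/d)² = (2.802 / 0.59)² = 22.55.
Round up to the next whole unit.

n = 23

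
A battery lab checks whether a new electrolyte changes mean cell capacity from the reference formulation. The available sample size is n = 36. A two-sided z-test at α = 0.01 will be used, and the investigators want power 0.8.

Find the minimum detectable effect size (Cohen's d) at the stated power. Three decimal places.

d ≈ 0.570

Need Φ(δ − 2.576) = 0.8, so δ = 2.576 + 0.842 = 3.417.
(Lower-tail contribution to power is negligible for δ > 0.)
δ = d·√n ⇒ d = δ/√n = 3.417/√36 = 0.5696.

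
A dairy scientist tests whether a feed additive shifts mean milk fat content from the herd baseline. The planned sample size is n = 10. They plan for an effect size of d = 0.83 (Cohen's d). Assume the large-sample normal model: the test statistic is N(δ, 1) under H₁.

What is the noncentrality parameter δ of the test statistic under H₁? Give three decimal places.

The noncentrality parameter scales effect size by the design's sample-size factor: δ = d·√n = 0.83 × √10 = 2.6247

δ ≈ 2.625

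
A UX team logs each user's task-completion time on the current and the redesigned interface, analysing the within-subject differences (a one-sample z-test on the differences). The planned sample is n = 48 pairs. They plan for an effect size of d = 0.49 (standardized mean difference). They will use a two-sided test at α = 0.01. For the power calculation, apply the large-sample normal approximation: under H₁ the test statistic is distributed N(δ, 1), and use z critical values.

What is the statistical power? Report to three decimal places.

Power ≈ 0.794

Noncentrality parameter: δ = d·√n = 0.49 × √48 = 3.3948
Two-sided α = 0.01 → critical value z_{0.005} = 2.576.
Power = Φ(δ − 2.576) + Φ(−δ − 2.576) = Φ(0.819) + Φ(-5.971) = 0.7936 + 0.0000 = 0.7936.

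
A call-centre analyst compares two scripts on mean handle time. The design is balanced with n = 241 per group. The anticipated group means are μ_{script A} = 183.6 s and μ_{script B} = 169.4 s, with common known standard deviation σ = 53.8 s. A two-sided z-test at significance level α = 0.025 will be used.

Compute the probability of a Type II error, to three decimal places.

Standardized effect: d = |μ_{script A} − μ_{script B}| / σ = |183.6 − 169.4| / 53.8 = 0.2639
Noncentrality parameter: δ = d·√(n/2) = 0.2639 × √(241/2) = 2.8973
Two-sided α = 0.025 → critical value z_{0.0125} = 2.241.
Power = Φ(δ − 2.241) + Φ(−δ − 2.241) = Φ(0.656) + Φ(-5.139) = 0.7441 + 0.0000 = 0.7441.
Type II error: β = 1 − power = 1 − 0.7441 = 0.2559.

β ≈ 0.256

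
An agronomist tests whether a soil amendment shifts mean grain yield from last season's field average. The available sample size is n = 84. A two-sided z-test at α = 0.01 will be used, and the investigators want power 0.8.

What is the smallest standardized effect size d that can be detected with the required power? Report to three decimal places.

Required noncentrality: δ = z_{0.005} + z_{0.20} = 2.576 + 0.842 = 3.417.
(The second rejection-region term Φ(−δ − z_{α/2}) is negligible and dropped.)
δ = d·√n ⇒ d = δ/√n = 3.417/√84 = 0.3729.

d ≈ 0.373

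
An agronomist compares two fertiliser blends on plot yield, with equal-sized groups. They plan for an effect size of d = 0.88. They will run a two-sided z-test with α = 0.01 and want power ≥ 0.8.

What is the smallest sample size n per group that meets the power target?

n = 31 per group

Set Φ(δ − 2.576) = 0.8; then δ − 2.576 = Φ⁻¹(0.8) = 0.842, giving δ = 3.417.
(Ignoring the negligible lower-tail rejection probability gives the usual closed-form inversion.)
δ = d·√(n/2) ⇒ n = 2(δ/d)² = 2 × (3.417 / 0.88)² = 30.16.
Round up to the next whole unit.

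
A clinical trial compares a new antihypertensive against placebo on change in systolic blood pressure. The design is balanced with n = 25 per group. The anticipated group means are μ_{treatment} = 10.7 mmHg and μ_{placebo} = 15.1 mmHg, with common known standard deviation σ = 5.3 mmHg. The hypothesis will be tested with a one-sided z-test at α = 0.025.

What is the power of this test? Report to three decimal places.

Standardized effect: d = |μ_{treatment} − μ_{placebo}| / σ = |10.7 − 15.1| / 5.3 = 0.8302
Noncentrality parameter: δ = d·√(n/2) = 0.8302 × √(25/2) = 2.9352
One-sided α = 0.025 → critical value z_{0.025} = 1.960.
Power = P(Z > 1.960 − δ) = Φ(0.975) = 0.8353.

Power ≈ 0.835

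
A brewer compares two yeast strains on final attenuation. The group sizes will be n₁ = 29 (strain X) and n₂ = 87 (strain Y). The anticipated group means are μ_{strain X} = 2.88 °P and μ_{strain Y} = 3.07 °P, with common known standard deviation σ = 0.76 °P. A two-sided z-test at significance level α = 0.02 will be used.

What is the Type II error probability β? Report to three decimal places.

β ≈ 0.877

Standardized effect: d = |μ_{strain X} − μ_{strain Y}| / σ = |2.88 − 3.07| / 0.76 = 0.2500
Noncentrality parameter: δ = d / √(1/n₁ + 1/n₂) = 0.2500 / √(1/29 + 1/87) = 1.1659
Critical value for a two-sided test at α = 0.02: z_{α/2} = 2.326.
Power = Φ(δ − 2.326) + Φ(−δ − 2.326) = Φ(-1.160) + Φ(-3.492) = 0.1229 + 0.0002 = 0.1232.
Type II error: β = 1 − power = 1 − 0.1232 = 0.8768.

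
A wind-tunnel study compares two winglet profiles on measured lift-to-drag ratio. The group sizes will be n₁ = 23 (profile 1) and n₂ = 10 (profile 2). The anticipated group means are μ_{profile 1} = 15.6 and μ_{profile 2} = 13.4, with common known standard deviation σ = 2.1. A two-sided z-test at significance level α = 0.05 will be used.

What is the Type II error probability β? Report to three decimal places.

β ≈ 0.210

Standardized effect: d = |μ_{profile 1} − μ_{profile 2}| / σ = |15.6 − 13.4| / 2.1 = 1.0476
Noncentrality parameter: δ = d / √(1/n₁ + 1/n₂) = 1.0476 / √(1/23 + 1/10) = 2.7657
Two-sided α = 0.05 → critical value z_{0.025} = 1.960.
Power = Φ(δ − 1.960) + Φ(−δ − 1.960) = Φ(0.806) + Φ(-4.726) = 0.7898 + 0.0000 = 0.7898.
Type II error: β = 1 − power = 1 − 0.7898 = 0.2102.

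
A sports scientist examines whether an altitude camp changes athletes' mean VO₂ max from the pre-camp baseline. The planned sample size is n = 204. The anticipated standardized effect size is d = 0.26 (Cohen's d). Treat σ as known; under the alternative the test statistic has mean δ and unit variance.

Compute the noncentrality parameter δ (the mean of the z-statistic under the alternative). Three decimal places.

δ ≈ 3.714

The noncentrality parameter scales effect size by the design's sample-size factor: δ = d·√n = 0.26 × √204 = 3.7135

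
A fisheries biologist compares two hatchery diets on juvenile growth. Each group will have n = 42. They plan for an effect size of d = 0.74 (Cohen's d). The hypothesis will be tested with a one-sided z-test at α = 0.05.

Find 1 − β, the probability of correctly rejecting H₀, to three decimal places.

Power ≈ 0.960

Noncentrality parameter: δ = d·√(n/2) = 0.74 × √(42/2) = 3.3911
One-sided α = 0.05 → critical value z_{0.05} = 1.645.
Power = P(Z > 1.645 − δ) = Φ(1.746) = 0.9596.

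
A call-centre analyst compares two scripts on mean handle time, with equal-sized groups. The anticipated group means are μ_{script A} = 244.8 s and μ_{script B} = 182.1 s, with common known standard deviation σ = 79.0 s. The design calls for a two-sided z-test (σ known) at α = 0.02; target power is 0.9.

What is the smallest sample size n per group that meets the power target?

n = 42 per group

Standardized effect: d = |μ_{script A} − μ_{script B}| / σ = |244.8 − 182.1| / 79.0 = 0.7937
Set Φ(δ − 2.326) = 0.9; then δ − 2.326 = Φ⁻¹(0.9) = 1.282, giving δ = 3.608.
(Ignoring the negligible lower-tail rejection probability gives the usual closed-form inversion.)
δ = d·√(n/2) ⇒ n = 2(δ/d)² = 2 × (3.608 / 0.7937)² = 41.33.
Rounding up, n = 42 per group.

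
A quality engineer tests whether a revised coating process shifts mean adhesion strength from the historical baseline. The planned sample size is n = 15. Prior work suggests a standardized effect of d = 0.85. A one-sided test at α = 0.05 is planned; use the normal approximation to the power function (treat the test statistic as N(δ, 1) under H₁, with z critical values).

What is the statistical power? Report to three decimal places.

Noncentrality parameter: δ = d·√n = 0.85 × √15 = 3.2920
One-sided α = 0.05 → critical value z_{0.05} = 1.645.
Power = P(Z > 1.645 − δ) = Φ(1.647) = 0.9502.

Power ≈ 0.950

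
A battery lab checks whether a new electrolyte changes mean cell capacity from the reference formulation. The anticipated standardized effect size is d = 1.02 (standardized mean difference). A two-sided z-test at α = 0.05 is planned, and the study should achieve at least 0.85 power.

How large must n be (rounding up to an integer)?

Set Φ(δ − 1.960) = 0.85; then δ − 1.960 = Φ⁻¹(0.85) = 1.036, giving δ = 2.996.
(Ignoring the negligible lower-tail rejection probability gives the usual closed-form inversion.)
δ = d·√n ⇒ n = (δ/d)² = (2.996 / 1.02)² = 8.63.
Rounding up, n = 9.

n = 9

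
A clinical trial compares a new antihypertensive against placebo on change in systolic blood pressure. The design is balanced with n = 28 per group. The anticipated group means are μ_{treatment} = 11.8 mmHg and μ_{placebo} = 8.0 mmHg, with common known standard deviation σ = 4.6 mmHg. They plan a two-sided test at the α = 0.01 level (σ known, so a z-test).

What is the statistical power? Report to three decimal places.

Power ≈ 0.697

Standardized effect: d = |μ_{treatment} − μ_{placebo}| / σ = |11.8 − 8.0| / 4.6 = 0.8261
Noncentrality parameter: δ = d·√(n/2) = 0.8261 × √(28/2) = 3.0909
Critical value for a two-sided test at α = 0.01: z_{α/2} = 2.576.
Power = Φ(δ − 2.576) + Φ(−δ − 2.576) = Φ(0.515) + Φ(-5.667) = 0.6968 + 0.0000 = 0.6968.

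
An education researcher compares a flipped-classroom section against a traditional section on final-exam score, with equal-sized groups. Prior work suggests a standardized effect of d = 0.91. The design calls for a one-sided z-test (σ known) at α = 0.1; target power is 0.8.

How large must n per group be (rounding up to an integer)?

Set Φ(δ − 1.282) = 0.8; then δ − 1.282 = Φ⁻¹(0.8) = 0.842, giving δ = 2.123.
δ = d·√(n/2) ⇒ n = 2(δ/d)² = 2 × (2.123 / 0.91)² = 10.89.
Round up to the next whole unit.

n = 11 per group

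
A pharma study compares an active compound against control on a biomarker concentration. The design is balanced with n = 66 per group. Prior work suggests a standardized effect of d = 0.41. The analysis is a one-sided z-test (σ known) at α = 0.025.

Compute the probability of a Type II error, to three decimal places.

β ≈ 0.346

Noncentrality parameter: δ = d·√(n/2) = 0.41 × √(66/2) = 2.3553
Critical value for a one-sided test at α = 0.025: z_α = 1.960.
Power = P(Z > 1.960 − δ) = Φ(0.395) = 0.6537.
Type II error: β = 1 − power = 1 − 0.6537 = 0.3463.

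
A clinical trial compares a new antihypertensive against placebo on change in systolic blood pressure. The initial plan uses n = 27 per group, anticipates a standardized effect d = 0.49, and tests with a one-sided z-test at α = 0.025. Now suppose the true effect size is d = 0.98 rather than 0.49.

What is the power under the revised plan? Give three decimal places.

Power ≈ 0.950

With d = 0.98: δ = d·√(n/2) = 0.98 × √(27/2) = 3.6007. Critical value z_{0.025} = 1.960.
Revised power = P(Z > 1.960 − δ) = Φ(1.641) = 0.9496.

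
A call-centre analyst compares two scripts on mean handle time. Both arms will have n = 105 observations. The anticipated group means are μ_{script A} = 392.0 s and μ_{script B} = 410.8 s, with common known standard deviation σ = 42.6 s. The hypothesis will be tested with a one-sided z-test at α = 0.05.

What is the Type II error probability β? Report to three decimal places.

Standardized effect: d = |μ_{script A} − μ_{script B}| / σ = |392.0 − 410.8| / 42.6 = 0.4413
Noncentrality parameter: δ = d·√(n/2) = 0.4413 × √(105/2) = 3.1976
Critical value for a one-sided test at α = 0.05: z_α = 1.645.
Power = Φ(δ − 1.645) = Φ(1.553) = 0.9398.
Type II error: β = 1 − power = 1 − 0.9398 = 0.0602.

β ≈ 0.060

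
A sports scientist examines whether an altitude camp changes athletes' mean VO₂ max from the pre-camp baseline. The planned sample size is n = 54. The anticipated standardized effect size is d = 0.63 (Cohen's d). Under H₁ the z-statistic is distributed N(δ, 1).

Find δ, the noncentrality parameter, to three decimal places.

The noncentrality parameter scales effect size by the design's sample-size factor: δ = d·√n = 0.63 × √54 = 4.6295

δ ≈ 4.630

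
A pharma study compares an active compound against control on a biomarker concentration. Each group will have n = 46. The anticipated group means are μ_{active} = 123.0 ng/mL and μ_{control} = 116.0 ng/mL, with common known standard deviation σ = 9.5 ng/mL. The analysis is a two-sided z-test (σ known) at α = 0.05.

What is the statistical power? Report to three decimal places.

Standardized effect: d = |μ_{active} − μ_{control}| / σ = |123.0 − 116.0| / 9.5 = 0.7368
Noncentrality parameter: δ = d·√(n/2) = 0.7368 × √(46/2) = 3.5338
Critical value for a two-sided test at α = 0.05: z_{α/2} = 1.960.
Power = Φ(δ − 1.960) + Φ(−δ − 1.960) = Φ(1.574) + Φ(-5.494) = 0.9422 + 0.0000 = 0.9422.

Power ≈ 0.942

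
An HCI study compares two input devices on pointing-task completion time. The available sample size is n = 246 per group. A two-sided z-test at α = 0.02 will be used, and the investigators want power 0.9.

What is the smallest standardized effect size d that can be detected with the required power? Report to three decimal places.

d ≈ 0.325

Required noncentrality: δ = z_{0.01} + z_{0.10} = 2.326 + 1.282 = 3.608.
(Lower-tail contribution to power is negligible for δ > 0.)
δ = d·√(n/2) ⇒ d = δ/√(n/2) = 3.608/√(246/2) = 0.3253.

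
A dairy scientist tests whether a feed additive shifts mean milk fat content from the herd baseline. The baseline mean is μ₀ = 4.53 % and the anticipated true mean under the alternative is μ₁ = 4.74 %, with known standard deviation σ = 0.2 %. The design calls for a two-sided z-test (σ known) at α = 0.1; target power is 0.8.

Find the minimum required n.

n = 6

Standardized effect: d = |μ₁ − μ₀| / σ = |4.74 − 4.53| / 0.2 = 1.0500
Set Φ(δ − 1.645) = 0.8; then δ − 1.645 = Φ⁻¹(0.8) = 0.842, giving δ = 2.486.
(The Φ(−δ − z_{α/2}) term is vanishingly small for δ > 0 and is dropped in the standard sample-size formula.)
δ = d·√n ⇒ n = (δ/d)² = (2.486 / 1.0500)² = 5.61.
Round up to the next whole unit.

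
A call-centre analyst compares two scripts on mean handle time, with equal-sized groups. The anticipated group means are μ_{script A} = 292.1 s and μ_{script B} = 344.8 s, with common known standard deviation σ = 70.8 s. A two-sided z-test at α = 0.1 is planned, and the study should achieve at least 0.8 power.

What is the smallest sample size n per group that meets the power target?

n = 23 per group

Standardized effect: d = |μ_{script A} − μ_{script B}| / σ = |292.1 − 344.8| / 70.8 = 0.7444
For power 0.8 need Φ(δ − z_{0.05}) = 0.8, so δ = z_{0.05} + z_{0.20} = 1.645 + 0.842 = 2.486.
(Ignoring the negligible lower-tail rejection probability gives the usual closed-form inversion.)
δ = d·√(n/2) ⇒ n = 2(δ/d)² = 2 × (2.486 / 0.7444)² = 22.32.
Round up to the next whole unit.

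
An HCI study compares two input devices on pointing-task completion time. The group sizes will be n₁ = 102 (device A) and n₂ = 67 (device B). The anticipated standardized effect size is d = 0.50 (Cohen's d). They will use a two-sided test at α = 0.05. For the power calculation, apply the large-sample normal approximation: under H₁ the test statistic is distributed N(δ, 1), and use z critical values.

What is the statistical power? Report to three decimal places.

Power ≈ 0.889

Noncentrality parameter: δ = d / √(1/n₁ + 1/n₂) = 0.50 / √(1/102 + 1/67) = 3.1795
Two-sided α = 0.05 → critical value z_{0.025} = 1.960.
Power = Φ(δ − 1.960) + Φ(−δ − 1.960) = Φ(1.220) + Φ(-5.140) = 0.8887 + 0.0000 = 0.8887.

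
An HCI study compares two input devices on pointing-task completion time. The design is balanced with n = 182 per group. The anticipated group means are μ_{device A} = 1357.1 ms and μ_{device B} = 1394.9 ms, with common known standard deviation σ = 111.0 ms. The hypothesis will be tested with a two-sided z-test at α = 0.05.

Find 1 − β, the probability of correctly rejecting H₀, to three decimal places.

Standardized effect: d = |μ_{device A} − μ_{device B}| / σ = |1357.1 − 1394.9| / 111.0 = 0.3405
Noncentrality parameter: δ = d·√(n/2) = 0.3405 × √(182/2) = 3.2485
Critical value for a two-sided test at α = 0.05: z_{α/2} = 1.960.
Power = Φ(δ − 1.960) + Φ(−δ − 1.960) = Φ(1.289) + Φ(-5.209) = 0.9012 + 0.0000 = 0.9012.

Power ≈ 0.901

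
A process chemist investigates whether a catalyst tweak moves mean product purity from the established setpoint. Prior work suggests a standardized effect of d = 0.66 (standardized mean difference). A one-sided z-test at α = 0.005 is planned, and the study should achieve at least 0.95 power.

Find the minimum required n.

n = 41

Set Φ(δ − 2.576) = 0.95; then δ − 2.576 = Φ⁻¹(0.95) = 1.645, giving δ = 4.221.
δ = d·√n ⇒ n = (δ/d)² = (4.221 / 0.66)² = 40.90.
Rounding up, n = 41.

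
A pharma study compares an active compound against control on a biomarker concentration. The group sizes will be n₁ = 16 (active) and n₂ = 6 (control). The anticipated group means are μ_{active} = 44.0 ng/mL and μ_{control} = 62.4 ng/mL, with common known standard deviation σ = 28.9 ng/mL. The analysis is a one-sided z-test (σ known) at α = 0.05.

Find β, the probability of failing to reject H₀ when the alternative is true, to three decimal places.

β ≈ 0.624

Standardized effect: d = |μ_{active} − μ_{control}| / σ = |44.0 − 62.4| / 28.9 = 0.6367
Noncentrality parameter: δ = d / √(1/n₁ + 1/n₂) = 0.6367 / √(1/16 + 1/6) = 1.3300
One-sided α = 0.05 → critical value z_{0.05} = 1.645.
Power = Φ(δ − 1.645) = Φ(-0.315) = 0.3764.
Type II error: β = 1 − power = 1 − 0.3764 = 0.6236.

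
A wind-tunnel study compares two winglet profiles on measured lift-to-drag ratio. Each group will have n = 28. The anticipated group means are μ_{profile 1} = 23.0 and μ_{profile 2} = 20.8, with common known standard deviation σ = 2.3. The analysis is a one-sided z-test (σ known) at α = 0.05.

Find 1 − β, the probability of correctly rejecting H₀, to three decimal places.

Standardized effect: d = |μ_{profile 1} − μ_{profile 2}| / σ = |23.0 − 20.8| / 2.3 = 0.9565
Noncentrality parameter: δ = d·√(n/2) = 0.9565 × √(28/2) = 3.5790
Critical value for a one-sided test at α = 0.05: z_α = 1.645.
Power = Φ(δ − 1.645) = Φ(1.934) = 0.9735.

Power ≈ 0.973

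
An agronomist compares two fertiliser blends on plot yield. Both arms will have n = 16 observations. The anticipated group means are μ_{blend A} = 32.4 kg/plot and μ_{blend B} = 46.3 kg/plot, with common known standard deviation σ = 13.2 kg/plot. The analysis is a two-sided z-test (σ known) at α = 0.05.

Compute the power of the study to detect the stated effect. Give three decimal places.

Standardized effect: d = |μ_{blend A} − μ_{blend B}| / σ = |32.4 − 46.3| / 13.2 = 1.0530
Noncentrality parameter: δ = d·√(n/2) = 1.0530 × √(16/2) = 2.9784
Critical value for a two-sided test at α = 0.05: z_{α/2} = 1.960.
Power = Φ(δ − 1.960) + Φ(−δ − 1.960) = Φ(1.018) + Φ(-4.938) = 0.8458 + 0.0000 = 0.8458.

Power ≈ 0.846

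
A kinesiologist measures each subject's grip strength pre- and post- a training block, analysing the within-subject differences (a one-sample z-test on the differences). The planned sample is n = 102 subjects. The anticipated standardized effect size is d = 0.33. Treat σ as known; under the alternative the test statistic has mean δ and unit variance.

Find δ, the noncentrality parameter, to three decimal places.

δ ≈ 3.333

The noncentrality parameter scales effect size by the design's sample-size factor: δ = d·√n = 0.33 × √102 = 3.3328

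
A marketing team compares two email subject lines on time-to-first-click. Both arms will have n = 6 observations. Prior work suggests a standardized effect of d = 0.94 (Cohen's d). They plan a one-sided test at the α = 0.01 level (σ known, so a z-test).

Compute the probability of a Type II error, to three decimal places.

Noncentrality parameter: δ = d·√(n/2) = 0.94 × √(6/2) = 1.6281
Critical value for a one-sided test at α = 0.01: z_α = 2.326.
Power = Φ(δ − 2.326) = Φ(-0.698) = 0.2425.
Type II error: β = 1 − power = 1 − 0.2425 = 0.7575.

β ≈ 0.757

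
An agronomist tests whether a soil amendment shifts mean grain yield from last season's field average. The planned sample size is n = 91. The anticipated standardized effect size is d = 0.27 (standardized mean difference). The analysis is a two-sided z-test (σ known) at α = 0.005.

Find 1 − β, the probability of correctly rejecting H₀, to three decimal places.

Power ≈ 0.409

Noncentrality parameter: δ = d·√n = 0.27 × √91 = 2.5756
Two-sided α = 0.005 → critical value z_{0.0025} = 2.807.
Power = Φ(δ − 2.807) + Φ(−δ − 2.807) = Φ(-0.231) + Φ(-5.383) = 0.4085 + 0.0000 = 0.4085.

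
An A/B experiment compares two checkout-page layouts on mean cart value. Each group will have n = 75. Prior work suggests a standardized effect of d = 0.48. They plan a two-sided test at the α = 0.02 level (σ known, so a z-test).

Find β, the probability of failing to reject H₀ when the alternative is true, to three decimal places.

Noncentrality parameter: δ = d·√(n/2) = 0.48 × √(75/2) = 2.9394
Critical value for a two-sided test at α = 0.02: z_{α/2} = 2.326.
Power = Φ(δ − 2.326) + Φ(−δ − 2.326) = Φ(0.613) + Φ(-5.266) = 0.7301 + 0.0000 = 0.7301.
Type II error: β = 1 − power = 1 − 0.7301 = 0.2699.

β ≈ 0.270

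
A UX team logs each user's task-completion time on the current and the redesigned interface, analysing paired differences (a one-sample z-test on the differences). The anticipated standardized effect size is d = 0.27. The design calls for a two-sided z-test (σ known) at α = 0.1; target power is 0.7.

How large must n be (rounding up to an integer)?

n = 65

Set Φ(δ − 1.645) = 0.7; then δ − 1.645 = Φ⁻¹(0.7) = 0.524, giving δ = 2.169.
(Ignoring the negligible lower-tail rejection probability gives the usual closed-form inversion.)
δ = d·√n ⇒ n = (δ/d)² = (2.169 / 0.27)² = 64.55.
Round up to the next whole unit.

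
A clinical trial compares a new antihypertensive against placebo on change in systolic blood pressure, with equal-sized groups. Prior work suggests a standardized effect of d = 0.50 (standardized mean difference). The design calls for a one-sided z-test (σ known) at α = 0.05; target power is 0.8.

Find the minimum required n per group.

Set Φ(δ − 1.645) = 0.8; then δ − 1.645 = Φ⁻¹(0.8) = 0.842, giving δ = 2.486.
δ = d·√(n/2) ⇒ n = 2(δ/d)² = 2 × (2.486 / 0.50)² = 49.46.
Rounding up, n = 50 per group.

n = 50 per group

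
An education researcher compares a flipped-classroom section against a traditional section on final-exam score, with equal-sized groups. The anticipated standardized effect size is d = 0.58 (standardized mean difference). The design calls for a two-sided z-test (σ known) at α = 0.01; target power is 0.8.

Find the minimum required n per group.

n = 70 per group

Set Φ(δ − 2.576) = 0.8; then δ − 2.576 = Φ⁻¹(0.8) = 0.842, giving δ = 3.417.
(Ignoring the negligible lower-tail rejection probability gives the usual closed-form inversion.)
δ = d·√(n/2) ⇒ n = 2(δ/d)² = 2 × (3.417 / 0.58)² = 69.44.
Rounding up, n = 70 per group.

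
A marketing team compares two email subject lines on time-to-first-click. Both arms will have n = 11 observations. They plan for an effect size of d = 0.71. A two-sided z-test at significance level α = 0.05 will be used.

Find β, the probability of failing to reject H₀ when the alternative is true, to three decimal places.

β ≈ 0.616

Noncentrality parameter: δ = d·√(n/2) = 0.71 × √(11/2) = 1.6651
Critical value for a two-sided test at α = 0.05: z_{α/2} = 1.960.
Power = Φ(δ − 1.960) + Φ(−δ − 1.960) = Φ(-0.295) + Φ(-3.625) = 0.3840 + 0.0001 = 0.3842.
Type II error: β = 1 − power = 1 − 0.3842 = 0.6158.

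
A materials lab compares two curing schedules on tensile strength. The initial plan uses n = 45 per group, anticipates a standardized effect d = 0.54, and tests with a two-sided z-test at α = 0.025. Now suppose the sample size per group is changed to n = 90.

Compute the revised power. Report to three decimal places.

With n = 90 per group: δ = d·√(n/2) = 0.54 × √(90/2) = 3.6224. Critical value z_{0.0125} = 2.241.
Revised power = Φ(δ − 2.241) + Φ(−δ − 2.241) = Φ(1.381) + Φ(-5.864) = 0.9164 + 0.0000 = 0.9164.

Power ≈ 0.916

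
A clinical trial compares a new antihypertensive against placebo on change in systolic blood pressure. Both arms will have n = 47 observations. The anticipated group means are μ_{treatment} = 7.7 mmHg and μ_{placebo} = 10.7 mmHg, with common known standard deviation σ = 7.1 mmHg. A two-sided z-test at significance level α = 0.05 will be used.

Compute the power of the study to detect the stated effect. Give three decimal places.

Power ≈ 0.535

Standardized effect: d = |μ_{treatment} − μ_{placebo}| / σ = |7.7 − 10.7| / 7.1 = 0.4225
Noncentrality parameter: λ = d·√(n/2) = 0.4225 × √(47/2) = 2.0483
Two-sided α = 0.05 → critical value z_{0.025} = 1.960.
Power = Φ(λ − 1.960) + Φ(−λ − 1.960) = Φ(0.088) + Φ(-4.008) = 0.5352 + 0.0000 = 0.5352.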